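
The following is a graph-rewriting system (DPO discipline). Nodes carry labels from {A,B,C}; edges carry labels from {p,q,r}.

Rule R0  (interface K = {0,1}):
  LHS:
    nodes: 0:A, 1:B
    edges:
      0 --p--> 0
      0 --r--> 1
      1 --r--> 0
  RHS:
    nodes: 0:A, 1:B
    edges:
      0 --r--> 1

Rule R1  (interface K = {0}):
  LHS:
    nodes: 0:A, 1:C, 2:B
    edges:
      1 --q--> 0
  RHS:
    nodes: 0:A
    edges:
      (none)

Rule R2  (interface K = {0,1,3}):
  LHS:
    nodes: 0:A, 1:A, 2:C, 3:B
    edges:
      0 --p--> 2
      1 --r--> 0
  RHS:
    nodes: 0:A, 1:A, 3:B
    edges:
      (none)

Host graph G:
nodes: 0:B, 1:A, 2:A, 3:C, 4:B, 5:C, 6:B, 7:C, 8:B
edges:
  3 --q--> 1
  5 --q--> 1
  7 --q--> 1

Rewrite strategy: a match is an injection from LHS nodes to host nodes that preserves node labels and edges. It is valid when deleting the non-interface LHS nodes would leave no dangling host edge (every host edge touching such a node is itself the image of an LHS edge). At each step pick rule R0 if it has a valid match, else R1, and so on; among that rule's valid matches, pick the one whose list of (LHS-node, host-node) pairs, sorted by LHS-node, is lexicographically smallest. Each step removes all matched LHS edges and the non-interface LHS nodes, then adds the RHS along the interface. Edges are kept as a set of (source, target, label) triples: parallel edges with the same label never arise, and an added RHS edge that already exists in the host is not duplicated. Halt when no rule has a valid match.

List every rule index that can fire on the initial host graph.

R0: no valid match — LHS pattern not found
R1: 12 valid matches — {0↦1, 1↦3, 2↦0}, {0↦1, 1↦3, 2↦4}, {0↦1, 1↦3, 2↦6} (+9 more)
R2: no valid match — LHS pattern not found

Answer: [R1]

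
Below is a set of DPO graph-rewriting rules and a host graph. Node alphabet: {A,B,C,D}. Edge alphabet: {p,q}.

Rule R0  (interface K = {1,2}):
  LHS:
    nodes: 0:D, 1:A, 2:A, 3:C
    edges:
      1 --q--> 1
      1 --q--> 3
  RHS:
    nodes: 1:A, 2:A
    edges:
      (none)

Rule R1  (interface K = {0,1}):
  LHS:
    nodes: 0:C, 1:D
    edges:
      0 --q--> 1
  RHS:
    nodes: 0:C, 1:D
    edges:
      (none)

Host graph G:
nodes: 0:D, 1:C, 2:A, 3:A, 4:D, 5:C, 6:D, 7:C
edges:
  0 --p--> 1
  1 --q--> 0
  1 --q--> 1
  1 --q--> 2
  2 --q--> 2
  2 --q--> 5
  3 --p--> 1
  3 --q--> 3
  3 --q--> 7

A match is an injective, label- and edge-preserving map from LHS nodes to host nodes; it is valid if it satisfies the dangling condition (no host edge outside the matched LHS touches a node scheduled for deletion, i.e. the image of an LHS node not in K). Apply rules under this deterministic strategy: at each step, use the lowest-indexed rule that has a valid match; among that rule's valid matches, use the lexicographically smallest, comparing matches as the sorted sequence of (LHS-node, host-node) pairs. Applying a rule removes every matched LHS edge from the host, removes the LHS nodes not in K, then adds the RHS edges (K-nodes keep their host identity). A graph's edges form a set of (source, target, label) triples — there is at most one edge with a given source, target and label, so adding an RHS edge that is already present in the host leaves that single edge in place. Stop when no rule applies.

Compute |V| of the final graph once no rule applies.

Answer: 4

Steps:
[0] host  ⇒  8 nodes, 9 edges  {0-p->1 1-q->0 1-q->1 1-q->2 2-q->2 2-q->5 3-p->1 3-q->3 3-q->7}
[1] R0 @ {0↦4, 1↦2, 2↦3, 3↦5}  ⇒  6 nodes, 7 edges  {0-p->1 1-q->0 1-q->1 1-q->2 3-p->1 3-q->3 3-q->7}
[2] R0 @ {0↦6, 1↦3, 2↦2, 3↦7}  ⇒  4 nodes, 5 edges  {0-p->1 1-q->0 1-q->1 1-q->2 3-p->1}
[3] R1 @ {0↦1, 1↦0}  ⇒  4 nodes, 4 edges  {0-p->1 1-q->1 1-q->2 3-p->1}
halt: no rule applies after step 3
NF nodes: {0:D, 1:C, 2:A, 3:A}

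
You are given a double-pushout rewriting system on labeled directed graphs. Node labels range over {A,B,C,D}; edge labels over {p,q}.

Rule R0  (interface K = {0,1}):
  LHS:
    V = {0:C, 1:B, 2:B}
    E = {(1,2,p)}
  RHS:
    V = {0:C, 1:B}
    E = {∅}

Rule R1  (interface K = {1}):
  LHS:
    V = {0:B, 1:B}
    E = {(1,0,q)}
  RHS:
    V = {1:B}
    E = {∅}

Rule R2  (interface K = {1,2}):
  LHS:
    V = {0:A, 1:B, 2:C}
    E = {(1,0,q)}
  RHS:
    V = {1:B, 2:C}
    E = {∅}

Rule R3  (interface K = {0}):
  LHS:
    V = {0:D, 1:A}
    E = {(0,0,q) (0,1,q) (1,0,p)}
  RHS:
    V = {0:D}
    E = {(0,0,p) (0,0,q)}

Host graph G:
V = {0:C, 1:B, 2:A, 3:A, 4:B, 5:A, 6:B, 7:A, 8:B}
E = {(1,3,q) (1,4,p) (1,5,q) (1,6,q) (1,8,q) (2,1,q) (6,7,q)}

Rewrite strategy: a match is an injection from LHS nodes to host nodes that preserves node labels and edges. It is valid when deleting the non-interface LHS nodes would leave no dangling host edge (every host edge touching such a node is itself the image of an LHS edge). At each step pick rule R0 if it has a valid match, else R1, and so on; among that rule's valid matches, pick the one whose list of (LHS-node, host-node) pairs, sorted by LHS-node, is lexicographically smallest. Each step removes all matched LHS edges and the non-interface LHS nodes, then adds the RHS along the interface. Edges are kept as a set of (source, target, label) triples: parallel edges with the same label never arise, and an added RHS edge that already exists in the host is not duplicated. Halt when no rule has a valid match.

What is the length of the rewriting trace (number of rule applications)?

[0] host  ⇒  9 nodes, 7 edges  {1-q->3 1-p->4 1-q->5 1-q->6 1-q->8 2-q->1 6-q->7}
[1] R0 @ {0↦0, 1↦1, 2↦4}  ⇒  8 nodes, 6 edges  {1-q->3 1-q->5 1-q->6 1-q->8 2-q->1 6-q->7}
[2] R1 @ {0↦8, 1↦1}  ⇒  7 nodes, 5 edges  {1-q->3 1-q->5 1-q->6 2-q->1 6-q->7}
[3] R2 @ {0↦3, 1↦1, 2↦0}  ⇒  6 nodes, 4 edges  {1-q->5 1-q->6 2-q->1 6-q->7}
[4] R2 @ {0↦5, 1↦1, 2↦0}  ⇒  5 nodes, 3 edges  {1-q->6 2-q->1 6-q->7}
[5] R2 @ {0↦7, 1↦6, 2↦0}  ⇒  4 nodes, 2 edges  {1-q->6 2-q->1}
[6] R1 @ {0↦6, 1↦1}  ⇒  3 nodes, 1 edges  {2-q->1}
final graph: no rule applies after step 6

Answer: 6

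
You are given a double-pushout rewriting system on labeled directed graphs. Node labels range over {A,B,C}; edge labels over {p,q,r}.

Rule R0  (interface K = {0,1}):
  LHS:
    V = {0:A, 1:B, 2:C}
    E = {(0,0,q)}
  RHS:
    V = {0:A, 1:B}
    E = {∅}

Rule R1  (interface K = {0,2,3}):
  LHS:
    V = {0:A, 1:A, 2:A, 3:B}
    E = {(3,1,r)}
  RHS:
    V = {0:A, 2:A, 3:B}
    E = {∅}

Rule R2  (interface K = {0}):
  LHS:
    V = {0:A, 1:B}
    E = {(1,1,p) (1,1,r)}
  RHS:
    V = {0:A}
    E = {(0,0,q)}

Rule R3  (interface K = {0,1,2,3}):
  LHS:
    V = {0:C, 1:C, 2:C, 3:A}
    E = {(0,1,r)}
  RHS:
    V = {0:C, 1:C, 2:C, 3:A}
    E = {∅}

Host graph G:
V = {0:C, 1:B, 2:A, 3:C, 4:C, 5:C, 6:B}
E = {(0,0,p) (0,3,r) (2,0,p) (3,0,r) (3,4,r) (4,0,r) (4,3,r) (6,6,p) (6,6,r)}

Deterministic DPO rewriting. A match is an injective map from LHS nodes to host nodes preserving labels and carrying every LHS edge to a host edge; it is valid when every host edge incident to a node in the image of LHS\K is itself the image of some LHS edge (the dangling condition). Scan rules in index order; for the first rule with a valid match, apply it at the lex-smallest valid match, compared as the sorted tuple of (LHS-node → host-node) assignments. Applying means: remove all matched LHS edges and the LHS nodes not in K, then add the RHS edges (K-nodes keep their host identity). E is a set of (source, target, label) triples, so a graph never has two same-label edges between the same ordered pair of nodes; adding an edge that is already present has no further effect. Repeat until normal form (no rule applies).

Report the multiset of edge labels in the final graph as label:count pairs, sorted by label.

Answer: p:2

Steps:
[0] host  ⇒  7 nodes, 9 edges  {0-p->0 0-r->3 2-p->0 3-r->0 3-r->4 4-r->0 4-r->3 6-p->6 6-r->6}
[1] R2 @ {0↦2, 1↦6}  ⇒  6 nodes, 8 edges  {0-p->0 0-r->3 2-p->0 2-q->2 3-r->0 3-r->4 4-r->0 4-r->3}
[2] R0 @ {0↦2, 1↦1, 2↦5}  ⇒  5 nodes, 7 edges  {0-p->0 0-r->3 2-p->0 3-r->0 3-r->4 4-r->0 4-r->3}
[3] R3 @ {0↦0, 1↦3, 2↦4, 3↦2}  ⇒  5 nodes, 6 edges  {0-p->0 2-p->0 3-r->0 3-r->4 4-r->0 4-r->3}
[4] R3 @ {0↦3, 1↦0, 2↦4, 3↦2}  ⇒  5 nodes, 5 edges  {0-p->0 2-p->0 3-r->4 4-r->0 4-r->3}
[5] R3 @ {0↦3, 1↦4, 2↦0, 3↦2}  ⇒  5 nodes, 4 edges  {0-p->0 2-p->0 4-r->0 4-r->3}
[6] R3 @ {0↦4, 1↦0, 2↦3, 3↦2}  ⇒  5 nodes, 3 edges  {0-p->0 2-p->0 4-r->3}
[7] R3 @ {0↦4, 1↦3, 2↦0, 3↦2}  ⇒  5 nodes, 2 edges  {0-p->0 2-p->0}
normal form: no rule applies after step 7
NF edges: [(0, 0, 'p'), (2, 0, 'p')]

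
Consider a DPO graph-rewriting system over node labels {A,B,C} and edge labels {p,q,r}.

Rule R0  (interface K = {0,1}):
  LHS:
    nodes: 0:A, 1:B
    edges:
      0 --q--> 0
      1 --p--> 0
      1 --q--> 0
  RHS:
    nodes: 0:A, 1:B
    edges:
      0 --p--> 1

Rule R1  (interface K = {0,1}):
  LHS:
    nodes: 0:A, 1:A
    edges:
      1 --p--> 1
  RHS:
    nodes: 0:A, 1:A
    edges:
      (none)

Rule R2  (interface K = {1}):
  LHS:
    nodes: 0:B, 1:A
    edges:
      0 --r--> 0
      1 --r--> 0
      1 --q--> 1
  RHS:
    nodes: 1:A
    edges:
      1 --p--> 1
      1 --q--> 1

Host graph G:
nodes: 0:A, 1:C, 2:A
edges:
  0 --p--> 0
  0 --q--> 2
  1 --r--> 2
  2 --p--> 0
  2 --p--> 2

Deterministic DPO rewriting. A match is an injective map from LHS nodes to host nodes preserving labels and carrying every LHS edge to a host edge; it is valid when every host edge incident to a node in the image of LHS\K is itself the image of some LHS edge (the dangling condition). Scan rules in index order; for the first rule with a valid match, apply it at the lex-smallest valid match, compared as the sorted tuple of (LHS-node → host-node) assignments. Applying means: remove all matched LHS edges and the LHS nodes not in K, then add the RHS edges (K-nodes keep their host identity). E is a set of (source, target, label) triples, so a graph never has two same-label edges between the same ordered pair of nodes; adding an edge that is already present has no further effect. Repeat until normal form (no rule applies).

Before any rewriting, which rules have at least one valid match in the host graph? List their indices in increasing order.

R0: no valid match — LHS pattern not found
R1: 2 valid matches — {0↦0, 1↦2}, {0↦2, 1↦0}
R2: no valid match — LHS pattern not found

Answer: [R1]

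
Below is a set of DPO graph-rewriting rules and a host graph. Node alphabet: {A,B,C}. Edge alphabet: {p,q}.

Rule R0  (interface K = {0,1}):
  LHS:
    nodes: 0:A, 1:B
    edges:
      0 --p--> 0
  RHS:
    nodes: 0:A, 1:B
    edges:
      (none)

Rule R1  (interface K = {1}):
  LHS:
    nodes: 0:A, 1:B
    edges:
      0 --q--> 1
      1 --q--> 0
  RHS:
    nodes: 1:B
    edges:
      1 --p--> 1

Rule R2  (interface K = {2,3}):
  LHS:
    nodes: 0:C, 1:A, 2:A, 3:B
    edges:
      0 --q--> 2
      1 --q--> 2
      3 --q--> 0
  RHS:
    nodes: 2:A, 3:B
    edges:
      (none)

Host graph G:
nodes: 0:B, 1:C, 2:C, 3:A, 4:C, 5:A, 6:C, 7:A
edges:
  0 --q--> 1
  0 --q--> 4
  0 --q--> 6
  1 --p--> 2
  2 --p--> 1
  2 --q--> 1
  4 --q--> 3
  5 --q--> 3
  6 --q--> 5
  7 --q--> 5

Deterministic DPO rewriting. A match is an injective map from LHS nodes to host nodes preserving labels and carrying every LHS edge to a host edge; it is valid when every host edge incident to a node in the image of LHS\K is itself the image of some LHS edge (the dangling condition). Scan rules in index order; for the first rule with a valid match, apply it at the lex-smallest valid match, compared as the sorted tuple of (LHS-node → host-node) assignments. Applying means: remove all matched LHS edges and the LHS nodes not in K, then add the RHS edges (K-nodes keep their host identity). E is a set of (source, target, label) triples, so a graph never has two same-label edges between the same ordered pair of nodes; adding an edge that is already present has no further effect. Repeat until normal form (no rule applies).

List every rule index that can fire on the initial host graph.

Answer: [R2]

Derivation:
R0: no valid match — LHS pattern not found
R1: no valid match — LHS pattern not found
R2: 1 valid match — {0↦6, 1↦7, 2↦5, 3↦0}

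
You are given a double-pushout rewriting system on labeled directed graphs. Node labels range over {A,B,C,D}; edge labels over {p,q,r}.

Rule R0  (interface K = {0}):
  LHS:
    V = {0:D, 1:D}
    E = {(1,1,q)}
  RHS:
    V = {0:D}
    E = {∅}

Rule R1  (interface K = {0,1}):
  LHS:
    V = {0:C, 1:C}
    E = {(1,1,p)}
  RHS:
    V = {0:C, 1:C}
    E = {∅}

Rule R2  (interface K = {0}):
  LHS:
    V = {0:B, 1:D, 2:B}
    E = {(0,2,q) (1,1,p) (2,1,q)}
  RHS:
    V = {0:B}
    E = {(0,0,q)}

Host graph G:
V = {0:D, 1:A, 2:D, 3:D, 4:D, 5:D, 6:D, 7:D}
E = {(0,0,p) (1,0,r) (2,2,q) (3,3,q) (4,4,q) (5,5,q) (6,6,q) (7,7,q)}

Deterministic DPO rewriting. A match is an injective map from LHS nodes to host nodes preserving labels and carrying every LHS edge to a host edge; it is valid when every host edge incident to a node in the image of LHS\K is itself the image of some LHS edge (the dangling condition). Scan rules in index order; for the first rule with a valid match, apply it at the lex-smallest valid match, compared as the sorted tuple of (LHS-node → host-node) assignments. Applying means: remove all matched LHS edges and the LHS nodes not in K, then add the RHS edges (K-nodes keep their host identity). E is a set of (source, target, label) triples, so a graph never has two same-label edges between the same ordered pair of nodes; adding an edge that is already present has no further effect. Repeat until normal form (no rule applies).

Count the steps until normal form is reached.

[0] host  ⇒  8 nodes, 8 edges  {0-p->0 1-r->0 2-q->2 3-q->3 4-q->4 5-q->5 6-q->6 7-q->7}
[1] R0 @ {0↦0, 1↦2}  ⇒  7 nodes, 7 edges  {0-p->0 1-r->0 3-q->3 4-q->4 5-q->5 6-q->6 7-q->7}
[2] R0 @ {0↦0, 1↦3}  ⇒  6 nodes, 6 edges  {0-p->0 1-r->0 4-q->4 5-q->5 6-q->6 7-q->7}
[3] R0 @ {0↦0, 1↦4}  ⇒  5 nodes, 5 edges  {0-p->0 1-r->0 5-q->5 6-q->6 7-q->7}
[4] R0 @ {0↦0, 1↦5}  ⇒  4 nodes, 4 edges  {0-p->0 1-r->0 6-q->6 7-q->7}
[5] R0 @ {0↦0, 1↦6}  ⇒  3 nodes, 3 edges  {0-p->0 1-r->0 7-q->7}
[6] R0 @ {0↦0, 1↦7}  ⇒  2 nodes, 2 edges  {0-p->0 1-r->0}
normal form: no rule applies after step 6

Answer: 6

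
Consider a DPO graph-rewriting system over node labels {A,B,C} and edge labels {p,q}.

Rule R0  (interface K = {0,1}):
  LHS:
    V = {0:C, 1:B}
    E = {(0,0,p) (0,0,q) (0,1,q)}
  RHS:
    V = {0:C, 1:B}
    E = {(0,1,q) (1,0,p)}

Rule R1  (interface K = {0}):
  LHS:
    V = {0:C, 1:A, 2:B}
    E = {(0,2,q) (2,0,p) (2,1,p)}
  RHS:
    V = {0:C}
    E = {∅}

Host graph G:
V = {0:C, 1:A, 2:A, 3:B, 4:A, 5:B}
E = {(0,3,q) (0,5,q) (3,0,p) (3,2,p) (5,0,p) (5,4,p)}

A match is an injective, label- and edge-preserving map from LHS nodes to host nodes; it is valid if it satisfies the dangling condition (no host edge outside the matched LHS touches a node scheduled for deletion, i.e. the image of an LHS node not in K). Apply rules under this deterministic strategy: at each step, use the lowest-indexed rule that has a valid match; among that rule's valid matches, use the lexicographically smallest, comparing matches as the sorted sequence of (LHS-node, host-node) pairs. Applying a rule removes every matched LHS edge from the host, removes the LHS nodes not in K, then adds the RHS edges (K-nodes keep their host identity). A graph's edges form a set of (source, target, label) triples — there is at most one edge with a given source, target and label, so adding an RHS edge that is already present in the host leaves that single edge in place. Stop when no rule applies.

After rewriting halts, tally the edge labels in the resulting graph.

start.  V:6 E:6  edges: 0-q->3 0-q->5 3-p->0 3-p->2 5-p->0 5-p->4
1. fire R1 via {0↦0, 1↦2, 2↦3}  →  V:4 E:3  edges: 0-q->5 5-p->0 5-p->4
2. fire R1 via {0↦0, 1↦4, 2↦5}  →  V:2 E:0  edges: ∅
final graph: no rule applies after step 2
NF edges: []

Answer: (no edges)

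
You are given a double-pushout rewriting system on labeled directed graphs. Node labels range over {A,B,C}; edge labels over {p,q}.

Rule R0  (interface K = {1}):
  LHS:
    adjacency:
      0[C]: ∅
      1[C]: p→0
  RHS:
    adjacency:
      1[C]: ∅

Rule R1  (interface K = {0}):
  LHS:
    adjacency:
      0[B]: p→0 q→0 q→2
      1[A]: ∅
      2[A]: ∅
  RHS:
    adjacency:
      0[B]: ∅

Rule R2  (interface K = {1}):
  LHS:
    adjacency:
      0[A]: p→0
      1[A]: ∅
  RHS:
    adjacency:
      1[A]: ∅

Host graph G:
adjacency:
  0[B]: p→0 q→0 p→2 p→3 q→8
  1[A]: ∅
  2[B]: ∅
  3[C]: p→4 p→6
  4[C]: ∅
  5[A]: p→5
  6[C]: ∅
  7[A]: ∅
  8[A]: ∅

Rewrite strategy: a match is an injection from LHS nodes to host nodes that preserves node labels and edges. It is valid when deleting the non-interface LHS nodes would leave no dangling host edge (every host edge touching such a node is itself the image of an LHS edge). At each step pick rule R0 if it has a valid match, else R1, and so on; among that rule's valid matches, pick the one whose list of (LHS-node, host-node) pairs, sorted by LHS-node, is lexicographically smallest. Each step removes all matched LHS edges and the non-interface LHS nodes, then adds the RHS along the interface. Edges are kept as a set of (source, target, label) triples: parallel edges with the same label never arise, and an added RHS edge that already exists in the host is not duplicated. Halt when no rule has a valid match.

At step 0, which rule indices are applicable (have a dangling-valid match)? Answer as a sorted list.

R0: 2 valid matches — {0↦4, 1↦3}, {0↦6, 1↦3}
R1: 2 valid matches — {0↦0, 1↦1, 2↦8}, {0↦0, 1↦7, 2↦8}
R2: 3 valid matches — {0↦5, 1↦1}, {0↦5, 1↦7}, {0↦5, 1↦8}

Answer: [R0,R1,R2]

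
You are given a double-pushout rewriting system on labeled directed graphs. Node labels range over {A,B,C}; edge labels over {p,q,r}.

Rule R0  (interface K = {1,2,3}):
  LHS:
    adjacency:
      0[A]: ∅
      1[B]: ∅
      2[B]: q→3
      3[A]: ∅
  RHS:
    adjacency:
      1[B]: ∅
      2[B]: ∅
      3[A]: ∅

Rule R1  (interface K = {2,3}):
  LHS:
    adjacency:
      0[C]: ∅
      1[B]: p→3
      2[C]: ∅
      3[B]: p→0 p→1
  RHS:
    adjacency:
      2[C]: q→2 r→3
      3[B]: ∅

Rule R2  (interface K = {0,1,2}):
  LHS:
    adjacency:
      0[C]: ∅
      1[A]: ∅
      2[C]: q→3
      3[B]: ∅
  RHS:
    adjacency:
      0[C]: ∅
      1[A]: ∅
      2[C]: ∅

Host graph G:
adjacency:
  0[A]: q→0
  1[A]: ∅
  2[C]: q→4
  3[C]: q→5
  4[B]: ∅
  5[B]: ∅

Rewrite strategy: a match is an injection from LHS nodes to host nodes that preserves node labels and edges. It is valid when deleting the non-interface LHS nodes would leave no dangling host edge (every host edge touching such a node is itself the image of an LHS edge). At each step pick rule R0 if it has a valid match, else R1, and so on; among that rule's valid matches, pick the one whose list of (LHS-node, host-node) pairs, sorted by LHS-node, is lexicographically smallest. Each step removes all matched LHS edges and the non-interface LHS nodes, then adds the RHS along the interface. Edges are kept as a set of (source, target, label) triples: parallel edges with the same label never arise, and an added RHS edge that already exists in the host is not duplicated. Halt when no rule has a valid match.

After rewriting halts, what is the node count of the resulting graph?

start.  V:6 E:3  edges: 0-q->0 2-q->4 3-q->5
1. fire R2 via {0↦2, 1↦0, 2↦3, 3↦5}  →  V:5 E:2  edges: 0-q->0 2-q->4
2. fire R2 via {0↦3, 1↦0, 2↦2, 3↦4}  →  V:4 E:1  edges: 0-q->0
normal form: no rule applies after step 2
NF nodes: {0:A, 1:A, 2:C, 3:C}

Answer: 4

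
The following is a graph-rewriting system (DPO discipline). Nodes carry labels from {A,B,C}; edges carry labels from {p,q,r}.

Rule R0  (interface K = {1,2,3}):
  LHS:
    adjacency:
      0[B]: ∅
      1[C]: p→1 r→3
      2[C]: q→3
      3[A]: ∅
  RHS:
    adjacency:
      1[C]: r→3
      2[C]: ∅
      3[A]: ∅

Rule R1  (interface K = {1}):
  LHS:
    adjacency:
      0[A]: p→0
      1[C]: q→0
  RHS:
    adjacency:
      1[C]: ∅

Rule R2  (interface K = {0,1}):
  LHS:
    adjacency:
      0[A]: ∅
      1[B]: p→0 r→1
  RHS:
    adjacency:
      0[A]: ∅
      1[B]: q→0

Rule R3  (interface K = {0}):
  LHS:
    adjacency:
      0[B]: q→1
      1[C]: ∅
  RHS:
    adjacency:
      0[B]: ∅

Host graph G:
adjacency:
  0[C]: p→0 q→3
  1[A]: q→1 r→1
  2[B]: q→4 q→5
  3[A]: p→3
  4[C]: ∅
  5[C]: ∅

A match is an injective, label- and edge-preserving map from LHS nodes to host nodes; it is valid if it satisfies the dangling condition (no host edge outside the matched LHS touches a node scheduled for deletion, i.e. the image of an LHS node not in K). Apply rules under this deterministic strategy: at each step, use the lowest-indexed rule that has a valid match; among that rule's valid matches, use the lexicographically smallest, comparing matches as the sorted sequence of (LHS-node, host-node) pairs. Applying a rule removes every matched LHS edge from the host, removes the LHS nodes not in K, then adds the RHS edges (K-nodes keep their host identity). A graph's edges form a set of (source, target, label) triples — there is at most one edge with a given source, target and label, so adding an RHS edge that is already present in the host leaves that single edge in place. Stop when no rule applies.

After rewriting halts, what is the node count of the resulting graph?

initial: |V|=6 |E|=7  E = 0-p->0 0-q->3 1-q->1 1-r->1 2-q->4 2-q->5 3-p->3
step 1: apply R1 at {0↦3, 1↦0}  → |V|=5 |E|=5  E = 0-p->0 1-q->1 1-r->1 2-q->4 2-q->5
step 2: apply R3 at {0↦2, 1↦4}  → |V|=4 |E|=4  E = 0-p->0 1-q->1 1-r->1 2-q->5
step 3: apply R3 at {0↦2, 1↦5}  → |V|=3 |E|=3  E = 0-p->0 1-q->1 1-r->1
halt: no rule applies after step 3
NF nodes: {0:C, 1:A, 2:B}

Answer: 3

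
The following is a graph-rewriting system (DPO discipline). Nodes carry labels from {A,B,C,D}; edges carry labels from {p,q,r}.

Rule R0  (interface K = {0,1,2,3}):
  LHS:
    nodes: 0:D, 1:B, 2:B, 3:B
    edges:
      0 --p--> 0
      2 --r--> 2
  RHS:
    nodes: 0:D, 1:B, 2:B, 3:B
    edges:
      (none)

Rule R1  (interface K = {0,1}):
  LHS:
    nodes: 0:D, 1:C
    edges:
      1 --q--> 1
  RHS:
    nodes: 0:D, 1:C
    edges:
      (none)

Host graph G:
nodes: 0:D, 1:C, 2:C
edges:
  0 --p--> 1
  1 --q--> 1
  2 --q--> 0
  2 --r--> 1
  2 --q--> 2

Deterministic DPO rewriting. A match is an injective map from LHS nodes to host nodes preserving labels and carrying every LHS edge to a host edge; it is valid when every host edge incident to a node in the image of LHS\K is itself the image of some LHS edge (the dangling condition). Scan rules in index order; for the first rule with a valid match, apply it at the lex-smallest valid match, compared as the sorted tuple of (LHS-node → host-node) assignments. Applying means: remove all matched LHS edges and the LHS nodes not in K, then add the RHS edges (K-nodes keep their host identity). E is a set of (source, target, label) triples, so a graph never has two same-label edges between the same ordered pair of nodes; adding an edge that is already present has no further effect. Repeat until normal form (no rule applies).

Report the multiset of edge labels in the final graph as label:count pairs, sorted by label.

[0] host  ⇒  3 nodes, 5 edges  {0-p->1 1-q->1 2-q->0 2-r->1 2-q->2}
[1] R1 @ {0↦0, 1↦1}  ⇒  3 nodes, 4 edges  {0-p->1 2-q->0 2-r->1 2-q->2}
[2] R1 @ {0↦0, 1↦2}  ⇒  3 nodes, 3 edges  {0-p->1 2-q->0 2-r->1}
normal form: no rule applies after step 2
NF edges: [(0, 1, 'p'), (2, 0, 'q'), (2, 1, 'r')]

Answer: p:1 q:1 r:1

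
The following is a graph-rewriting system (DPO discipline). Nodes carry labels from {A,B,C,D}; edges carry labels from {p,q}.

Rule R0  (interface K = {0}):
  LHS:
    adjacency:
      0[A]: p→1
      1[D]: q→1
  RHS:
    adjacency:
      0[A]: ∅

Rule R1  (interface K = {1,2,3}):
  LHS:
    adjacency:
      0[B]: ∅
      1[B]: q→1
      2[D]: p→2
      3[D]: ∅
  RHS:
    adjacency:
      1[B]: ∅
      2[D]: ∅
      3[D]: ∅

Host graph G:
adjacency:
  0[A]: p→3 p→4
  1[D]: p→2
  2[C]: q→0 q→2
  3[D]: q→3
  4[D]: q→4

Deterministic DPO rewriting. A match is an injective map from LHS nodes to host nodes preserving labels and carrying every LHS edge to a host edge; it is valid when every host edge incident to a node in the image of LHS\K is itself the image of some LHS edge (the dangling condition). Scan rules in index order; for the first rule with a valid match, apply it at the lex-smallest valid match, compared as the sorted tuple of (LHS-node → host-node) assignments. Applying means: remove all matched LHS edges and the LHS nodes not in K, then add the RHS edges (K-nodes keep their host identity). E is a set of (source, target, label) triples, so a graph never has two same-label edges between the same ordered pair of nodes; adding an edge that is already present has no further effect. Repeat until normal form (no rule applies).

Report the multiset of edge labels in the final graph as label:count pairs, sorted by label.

initial: |V|=5 |E|=7  E = 0-p->3 0-p->4 1-p->2 2-q->0 2-q->2 3-q->3 4-q->4
step 1: apply R0 at {0↦0, 1↦3}  → |V|=4 |E|=5  E = 0-p->4 1-p->2 2-q->0 2-q->2 4-q->4
step 2: apply R0 at {0↦0, 1↦4}  → |V|=3 |E|=3  E = 1-p->2 2-q->0 2-q->2
halt: no rule applies after step 2
NF edges: [(1, 2, 'p'), (2, 0, 'q'), (2, 2, 'q')]

Answer: p:1 q:2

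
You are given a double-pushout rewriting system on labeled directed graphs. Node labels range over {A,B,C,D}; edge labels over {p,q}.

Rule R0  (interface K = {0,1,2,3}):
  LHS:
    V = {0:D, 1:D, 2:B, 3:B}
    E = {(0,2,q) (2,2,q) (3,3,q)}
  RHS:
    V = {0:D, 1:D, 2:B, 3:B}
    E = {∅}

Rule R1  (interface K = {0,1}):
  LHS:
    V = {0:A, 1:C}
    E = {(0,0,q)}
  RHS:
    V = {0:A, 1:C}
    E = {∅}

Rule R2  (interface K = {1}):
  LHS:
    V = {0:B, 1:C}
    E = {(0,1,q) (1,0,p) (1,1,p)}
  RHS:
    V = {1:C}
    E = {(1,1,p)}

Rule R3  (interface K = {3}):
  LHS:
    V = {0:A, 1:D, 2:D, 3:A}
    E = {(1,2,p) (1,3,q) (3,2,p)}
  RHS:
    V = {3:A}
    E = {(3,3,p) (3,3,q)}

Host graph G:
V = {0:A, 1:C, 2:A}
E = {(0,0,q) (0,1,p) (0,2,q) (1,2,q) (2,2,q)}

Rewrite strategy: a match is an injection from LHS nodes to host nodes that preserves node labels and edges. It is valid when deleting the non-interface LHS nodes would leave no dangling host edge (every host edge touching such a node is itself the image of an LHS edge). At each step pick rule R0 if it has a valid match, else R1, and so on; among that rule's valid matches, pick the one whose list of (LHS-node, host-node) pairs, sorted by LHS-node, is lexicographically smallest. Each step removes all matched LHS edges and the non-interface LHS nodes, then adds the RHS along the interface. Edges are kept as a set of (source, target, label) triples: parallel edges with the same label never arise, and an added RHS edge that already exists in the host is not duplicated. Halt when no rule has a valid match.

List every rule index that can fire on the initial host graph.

Answer: [R1]

Derivation:
R0: no valid match — LHS pattern not found
R1: 2 valid matches — {0↦0, 1↦1}, {0↦2, 1↦1}
R2: no valid match — LHS pattern not found
R3: no valid match — LHS pattern not found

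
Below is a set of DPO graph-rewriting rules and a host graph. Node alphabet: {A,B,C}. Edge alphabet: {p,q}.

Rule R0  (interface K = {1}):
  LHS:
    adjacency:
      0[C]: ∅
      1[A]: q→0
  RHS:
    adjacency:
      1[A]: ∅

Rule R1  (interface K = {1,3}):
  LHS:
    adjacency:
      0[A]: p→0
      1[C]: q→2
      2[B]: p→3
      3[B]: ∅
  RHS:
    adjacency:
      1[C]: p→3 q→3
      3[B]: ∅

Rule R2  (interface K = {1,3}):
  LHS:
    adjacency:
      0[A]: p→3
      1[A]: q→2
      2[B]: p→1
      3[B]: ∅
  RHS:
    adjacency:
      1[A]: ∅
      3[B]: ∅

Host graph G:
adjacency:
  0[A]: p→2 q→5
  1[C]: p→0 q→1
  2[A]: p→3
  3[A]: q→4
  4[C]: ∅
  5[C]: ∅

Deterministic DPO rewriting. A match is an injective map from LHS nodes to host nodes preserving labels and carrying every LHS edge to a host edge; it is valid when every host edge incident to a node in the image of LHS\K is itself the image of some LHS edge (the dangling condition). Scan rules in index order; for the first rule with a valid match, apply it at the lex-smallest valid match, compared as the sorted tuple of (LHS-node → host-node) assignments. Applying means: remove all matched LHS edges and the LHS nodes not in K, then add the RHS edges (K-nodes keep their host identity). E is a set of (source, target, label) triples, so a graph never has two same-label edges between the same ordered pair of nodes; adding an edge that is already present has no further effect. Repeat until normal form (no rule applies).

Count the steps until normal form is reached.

[0] host  ⇒  6 nodes, 6 edges  {0-p->2 0-q->5 1-p->0 1-q->1 2-p->3 3-q->4}
[1] R0 @ {0↦4, 1↦3}  ⇒  5 nodes, 5 edges  {0-p->2 0-q->5 1-p->0 1-q->1 2-p->3}
[2] R0 @ {0↦5, 1↦0}  ⇒  4 nodes, 4 edges  {0-p->2 1-p->0 1-q->1 2-p->3}
halt: no rule applies after step 2

Answer: 2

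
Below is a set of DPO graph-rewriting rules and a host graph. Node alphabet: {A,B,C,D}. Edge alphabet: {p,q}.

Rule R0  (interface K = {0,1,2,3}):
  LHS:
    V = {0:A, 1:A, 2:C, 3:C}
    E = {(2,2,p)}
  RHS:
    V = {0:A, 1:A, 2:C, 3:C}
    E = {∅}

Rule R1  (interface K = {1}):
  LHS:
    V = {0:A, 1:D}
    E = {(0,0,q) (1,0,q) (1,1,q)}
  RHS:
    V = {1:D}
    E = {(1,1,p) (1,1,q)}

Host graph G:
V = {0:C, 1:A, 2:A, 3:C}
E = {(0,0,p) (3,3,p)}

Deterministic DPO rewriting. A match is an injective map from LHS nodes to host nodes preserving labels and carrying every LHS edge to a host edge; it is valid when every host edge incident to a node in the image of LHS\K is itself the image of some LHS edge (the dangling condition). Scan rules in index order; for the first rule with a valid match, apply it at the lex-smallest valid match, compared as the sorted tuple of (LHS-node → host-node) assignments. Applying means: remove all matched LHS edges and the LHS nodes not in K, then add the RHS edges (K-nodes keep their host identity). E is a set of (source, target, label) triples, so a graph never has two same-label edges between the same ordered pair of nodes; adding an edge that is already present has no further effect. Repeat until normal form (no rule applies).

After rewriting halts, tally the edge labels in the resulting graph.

Answer: (no edges)

Steps:
initial: |V|=4 |E|=2  E = 0-p->0 3-p->3
step 1: apply R0 at {0↦1, 1↦2, 2↦0, 3↦3}  → |V|=4 |E|=1  E = 3-p->3
step 2: apply R0 at {0↦1, 1↦2, 2↦3, 3↦0}  → |V|=4 |E|=0  E = ∅
halt: no rule applies after step 2
NF edges: []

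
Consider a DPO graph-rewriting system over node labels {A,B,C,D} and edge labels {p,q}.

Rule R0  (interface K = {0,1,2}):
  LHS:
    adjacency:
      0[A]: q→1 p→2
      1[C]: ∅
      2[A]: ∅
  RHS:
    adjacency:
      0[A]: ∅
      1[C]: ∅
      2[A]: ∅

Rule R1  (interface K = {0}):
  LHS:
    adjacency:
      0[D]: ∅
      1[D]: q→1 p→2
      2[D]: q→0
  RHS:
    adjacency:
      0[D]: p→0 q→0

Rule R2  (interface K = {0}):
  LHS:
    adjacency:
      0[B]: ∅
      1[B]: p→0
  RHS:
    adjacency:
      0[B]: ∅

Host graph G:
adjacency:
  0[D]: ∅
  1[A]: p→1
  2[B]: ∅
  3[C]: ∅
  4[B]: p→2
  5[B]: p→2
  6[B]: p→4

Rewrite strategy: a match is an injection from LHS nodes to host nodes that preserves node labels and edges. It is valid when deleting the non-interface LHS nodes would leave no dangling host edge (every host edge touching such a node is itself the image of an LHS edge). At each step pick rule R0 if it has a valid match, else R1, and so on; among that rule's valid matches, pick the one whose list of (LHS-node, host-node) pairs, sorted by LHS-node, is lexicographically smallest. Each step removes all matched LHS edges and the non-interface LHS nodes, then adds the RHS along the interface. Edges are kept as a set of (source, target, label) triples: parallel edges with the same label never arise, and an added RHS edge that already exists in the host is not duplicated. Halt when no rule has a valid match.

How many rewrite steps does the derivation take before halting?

initial: |V|=7 |E|=4  E = 1-p->1 4-p->2 5-p->2 6-p->4
step 1: apply R2 at {0↦2, 1↦5}  → |V|=6 |E|=3  E = 1-p->1 4-p->2 6-p->4
step 2: apply R2 at {0↦4, 1↦6}  → |V|=5 |E|=2  E = 1-p->1 4-p->2
step 3: apply R2 at {0↦2, 1↦4}  → |V|=4 |E|=1  E = 1-p->1
normal form: no rule applies after step 3

Answer: 3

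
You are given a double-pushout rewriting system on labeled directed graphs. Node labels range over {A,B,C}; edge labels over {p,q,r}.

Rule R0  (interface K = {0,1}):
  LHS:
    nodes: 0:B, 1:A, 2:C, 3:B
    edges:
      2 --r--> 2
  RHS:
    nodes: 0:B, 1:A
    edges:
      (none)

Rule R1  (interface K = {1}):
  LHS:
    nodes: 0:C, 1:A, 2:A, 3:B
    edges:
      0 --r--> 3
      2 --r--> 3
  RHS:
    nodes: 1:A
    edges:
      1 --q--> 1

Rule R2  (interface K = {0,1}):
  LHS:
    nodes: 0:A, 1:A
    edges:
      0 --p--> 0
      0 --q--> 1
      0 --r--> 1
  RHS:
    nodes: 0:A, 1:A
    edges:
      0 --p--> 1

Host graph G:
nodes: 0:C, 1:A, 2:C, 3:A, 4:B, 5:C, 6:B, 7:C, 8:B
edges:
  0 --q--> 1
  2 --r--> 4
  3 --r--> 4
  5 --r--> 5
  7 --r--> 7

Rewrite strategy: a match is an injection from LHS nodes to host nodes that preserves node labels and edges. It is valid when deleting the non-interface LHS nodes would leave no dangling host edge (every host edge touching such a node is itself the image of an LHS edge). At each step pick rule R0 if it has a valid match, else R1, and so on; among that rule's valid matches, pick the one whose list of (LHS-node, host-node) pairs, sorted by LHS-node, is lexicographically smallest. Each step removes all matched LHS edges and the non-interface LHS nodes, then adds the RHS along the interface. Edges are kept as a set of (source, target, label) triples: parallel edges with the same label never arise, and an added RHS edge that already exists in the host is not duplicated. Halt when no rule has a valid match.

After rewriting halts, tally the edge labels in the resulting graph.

[0] host  ⇒  9 nodes, 5 edges  {0-q->1 2-r->4 3-r->4 5-r->5 7-r->7}
[1] R0 @ {0↦4, 1↦1, 2↦5, 3↦6}  ⇒  7 nodes, 4 edges  {0-q->1 2-r->4 3-r->4 7-r->7}
[2] R0 @ {0↦4, 1↦1, 2↦7, 3↦8}  ⇒  5 nodes, 3 edges  {0-q->1 2-r->4 3-r->4}
[3] R1 @ {0↦2, 1↦1, 2↦3, 3↦4}  ⇒  2 nodes, 2 edges  {0-q->1 1-q->1}
halt: no rule applies after step 3
NF edges: [(0, 1, 'q'), (1, 1, 'q')]

Answer: q:2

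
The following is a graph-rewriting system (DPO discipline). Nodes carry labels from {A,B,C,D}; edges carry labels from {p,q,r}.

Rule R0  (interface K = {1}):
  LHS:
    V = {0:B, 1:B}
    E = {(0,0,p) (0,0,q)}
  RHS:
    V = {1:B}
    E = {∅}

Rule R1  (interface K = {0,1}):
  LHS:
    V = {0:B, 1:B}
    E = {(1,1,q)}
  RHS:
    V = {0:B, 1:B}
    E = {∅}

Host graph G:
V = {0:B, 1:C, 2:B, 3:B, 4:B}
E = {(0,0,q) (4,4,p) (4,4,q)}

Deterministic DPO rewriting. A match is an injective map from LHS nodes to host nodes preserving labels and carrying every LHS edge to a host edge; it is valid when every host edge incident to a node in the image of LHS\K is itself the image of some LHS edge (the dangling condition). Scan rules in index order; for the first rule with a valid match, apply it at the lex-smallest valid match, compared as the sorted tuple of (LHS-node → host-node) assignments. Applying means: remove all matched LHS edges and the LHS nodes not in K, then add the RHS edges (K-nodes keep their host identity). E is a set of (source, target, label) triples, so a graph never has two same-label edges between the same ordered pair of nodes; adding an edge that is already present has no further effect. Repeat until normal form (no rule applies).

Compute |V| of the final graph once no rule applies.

[0] host  ⇒  5 nodes, 3 edges  {0-q->0 4-p->4 4-q->4}
[1] R0 @ {0↦4, 1↦0}  ⇒  4 nodes, 1 edges  {0-q->0}
[2] R1 @ {0↦2, 1↦0}  ⇒  4 nodes, 0 edges  {∅}
halt: no rule applies after step 2
NF nodes: {0:B, 1:C, 2:B, 3:B}

Answer: 4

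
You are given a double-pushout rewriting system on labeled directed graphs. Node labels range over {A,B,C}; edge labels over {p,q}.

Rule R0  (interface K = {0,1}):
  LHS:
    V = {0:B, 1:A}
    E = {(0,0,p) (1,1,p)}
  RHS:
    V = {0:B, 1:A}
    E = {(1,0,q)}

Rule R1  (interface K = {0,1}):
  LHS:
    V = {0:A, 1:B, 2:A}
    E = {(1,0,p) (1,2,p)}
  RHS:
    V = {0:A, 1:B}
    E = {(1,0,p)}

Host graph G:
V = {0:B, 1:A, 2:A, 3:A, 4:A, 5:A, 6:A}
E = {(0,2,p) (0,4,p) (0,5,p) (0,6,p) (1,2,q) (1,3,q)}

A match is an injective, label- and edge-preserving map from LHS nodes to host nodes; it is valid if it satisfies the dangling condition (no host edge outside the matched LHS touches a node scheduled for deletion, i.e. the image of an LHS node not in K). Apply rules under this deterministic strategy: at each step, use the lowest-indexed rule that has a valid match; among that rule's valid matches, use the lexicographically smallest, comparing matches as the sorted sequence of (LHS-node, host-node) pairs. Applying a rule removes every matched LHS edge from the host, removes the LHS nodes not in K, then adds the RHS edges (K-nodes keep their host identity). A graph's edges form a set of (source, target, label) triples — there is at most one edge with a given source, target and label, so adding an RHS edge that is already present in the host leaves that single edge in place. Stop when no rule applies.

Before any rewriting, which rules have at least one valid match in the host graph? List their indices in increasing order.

Answer: [R1]

Steps:
R0: no valid match — LHS pattern not found
R1: 9 valid matches — {0↦2, 1↦0, 2↦4}, {0↦2, 1↦0, 2↦5}, {0↦2, 1↦0, 2↦6} (+6 more)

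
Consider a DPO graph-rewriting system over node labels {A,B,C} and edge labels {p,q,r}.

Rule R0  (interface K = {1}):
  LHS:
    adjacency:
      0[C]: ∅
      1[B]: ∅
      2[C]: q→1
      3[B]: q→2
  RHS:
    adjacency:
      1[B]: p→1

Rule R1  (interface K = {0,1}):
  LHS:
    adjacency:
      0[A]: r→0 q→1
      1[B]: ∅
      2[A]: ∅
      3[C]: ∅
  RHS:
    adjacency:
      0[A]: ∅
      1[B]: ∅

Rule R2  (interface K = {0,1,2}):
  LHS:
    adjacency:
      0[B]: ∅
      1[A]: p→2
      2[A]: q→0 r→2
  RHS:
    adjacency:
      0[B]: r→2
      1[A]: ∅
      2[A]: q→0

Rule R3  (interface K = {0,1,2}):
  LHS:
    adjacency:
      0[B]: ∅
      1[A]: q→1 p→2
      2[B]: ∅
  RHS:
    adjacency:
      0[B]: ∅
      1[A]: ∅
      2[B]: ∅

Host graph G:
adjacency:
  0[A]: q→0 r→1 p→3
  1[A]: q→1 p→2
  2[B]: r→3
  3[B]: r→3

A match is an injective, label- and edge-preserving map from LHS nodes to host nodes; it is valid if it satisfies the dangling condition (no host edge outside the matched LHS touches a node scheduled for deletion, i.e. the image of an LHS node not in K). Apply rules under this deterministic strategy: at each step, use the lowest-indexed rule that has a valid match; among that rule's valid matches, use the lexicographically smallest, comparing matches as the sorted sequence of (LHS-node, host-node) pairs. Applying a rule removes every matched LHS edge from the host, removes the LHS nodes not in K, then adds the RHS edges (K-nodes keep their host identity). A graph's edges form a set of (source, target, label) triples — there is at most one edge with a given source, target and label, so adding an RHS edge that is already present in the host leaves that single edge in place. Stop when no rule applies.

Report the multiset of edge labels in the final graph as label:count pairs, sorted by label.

Answer: r:3

Steps:
[0] host  ⇒  4 nodes, 7 edges  {0-q->0 0-r->1 0-p->3 1-q->1 1-p->2 2-r->3 3-r->3}
[1] R3 @ {0↦2, 1↦0, 2↦3}  ⇒  4 nodes, 5 edges  {0-r->1 1-q->1 1-p->2 2-r->3 3-r->3}
[2] R3 @ {0↦3, 1↦1, 2↦2}  ⇒  4 nodes, 3 edges  {0-r->1 2-r->3 3-r->3}
normal form: no rule applies after step 2
NF edges: [(0, 1, 'r'), (2, 3, 'r'), (3, 3, 'r')]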